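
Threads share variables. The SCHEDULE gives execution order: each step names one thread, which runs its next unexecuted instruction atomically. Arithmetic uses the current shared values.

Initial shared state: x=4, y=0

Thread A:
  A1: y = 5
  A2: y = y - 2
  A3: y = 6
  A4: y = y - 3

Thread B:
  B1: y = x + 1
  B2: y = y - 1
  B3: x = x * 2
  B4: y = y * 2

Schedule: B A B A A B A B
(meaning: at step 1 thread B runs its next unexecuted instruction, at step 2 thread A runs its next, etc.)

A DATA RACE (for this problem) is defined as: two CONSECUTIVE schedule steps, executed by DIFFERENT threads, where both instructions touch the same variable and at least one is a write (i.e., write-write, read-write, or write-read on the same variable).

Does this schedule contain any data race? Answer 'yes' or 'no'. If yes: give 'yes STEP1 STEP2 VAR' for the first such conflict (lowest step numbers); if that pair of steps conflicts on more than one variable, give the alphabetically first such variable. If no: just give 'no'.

Answer: yes 1 2 y

Derivation:
Steps 1,2: B(y = x + 1) vs A(y = 5). RACE on y (W-W).
Steps 2,3: A(y = 5) vs B(y = y - 1). RACE on y (W-W).
Steps 3,4: B(y = y - 1) vs A(y = y - 2). RACE on y (W-W).
Steps 4,5: same thread (A). No race.
Steps 5,6: A(r=-,w=y) vs B(r=x,w=x). No conflict.
Steps 6,7: B(r=x,w=x) vs A(r=y,w=y). No conflict.
Steps 7,8: A(y = y - 3) vs B(y = y * 2). RACE on y (W-W).
First conflict at steps 1,2.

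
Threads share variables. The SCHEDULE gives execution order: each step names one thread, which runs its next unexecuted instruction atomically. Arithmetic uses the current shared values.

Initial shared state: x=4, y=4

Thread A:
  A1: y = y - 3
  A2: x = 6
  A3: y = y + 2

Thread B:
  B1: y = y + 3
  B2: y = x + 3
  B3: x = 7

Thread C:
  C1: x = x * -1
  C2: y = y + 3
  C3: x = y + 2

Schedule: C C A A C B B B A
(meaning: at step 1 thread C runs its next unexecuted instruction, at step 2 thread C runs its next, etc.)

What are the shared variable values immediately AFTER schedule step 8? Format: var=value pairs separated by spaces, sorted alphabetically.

Answer: x=7 y=9

Derivation:
Step 1: thread C executes C1 (x = x * -1). Shared: x=-4 y=4. PCs: A@0 B@0 C@1
Step 2: thread C executes C2 (y = y + 3). Shared: x=-4 y=7. PCs: A@0 B@0 C@2
Step 3: thread A executes A1 (y = y - 3). Shared: x=-4 y=4. PCs: A@1 B@0 C@2
Step 4: thread A executes A2 (x = 6). Shared: x=6 y=4. PCs: A@2 B@0 C@2
Step 5: thread C executes C3 (x = y + 2). Shared: x=6 y=4. PCs: A@2 B@0 C@3
Step 6: thread B executes B1 (y = y + 3). Shared: x=6 y=7. PCs: A@2 B@1 C@3
Step 7: thread B executes B2 (y = x + 3). Shared: x=6 y=9. PCs: A@2 B@2 C@3
Step 8: thread B executes B3 (x = 7). Shared: x=7 y=9. PCs: A@2 B@3 C@3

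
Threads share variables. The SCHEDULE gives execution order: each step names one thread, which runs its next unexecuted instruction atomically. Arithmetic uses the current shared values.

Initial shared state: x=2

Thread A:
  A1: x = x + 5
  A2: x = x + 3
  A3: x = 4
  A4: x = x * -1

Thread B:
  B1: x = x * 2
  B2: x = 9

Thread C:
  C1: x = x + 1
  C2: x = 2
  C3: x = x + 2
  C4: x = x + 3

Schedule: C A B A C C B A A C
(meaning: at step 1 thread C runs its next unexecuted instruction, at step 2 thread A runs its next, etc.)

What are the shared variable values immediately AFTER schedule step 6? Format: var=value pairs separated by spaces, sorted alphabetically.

Step 1: thread C executes C1 (x = x + 1). Shared: x=3. PCs: A@0 B@0 C@1
Step 2: thread A executes A1 (x = x + 5). Shared: x=8. PCs: A@1 B@0 C@1
Step 3: thread B executes B1 (x = x * 2). Shared: x=16. PCs: A@1 B@1 C@1
Step 4: thread A executes A2 (x = x + 3). Shared: x=19. PCs: A@2 B@1 C@1
Step 5: thread C executes C2 (x = 2). Shared: x=2. PCs: A@2 B@1 C@2
Step 6: thread C executes C3 (x = x + 2). Shared: x=4. PCs: A@2 B@1 C@3

Answer: x=4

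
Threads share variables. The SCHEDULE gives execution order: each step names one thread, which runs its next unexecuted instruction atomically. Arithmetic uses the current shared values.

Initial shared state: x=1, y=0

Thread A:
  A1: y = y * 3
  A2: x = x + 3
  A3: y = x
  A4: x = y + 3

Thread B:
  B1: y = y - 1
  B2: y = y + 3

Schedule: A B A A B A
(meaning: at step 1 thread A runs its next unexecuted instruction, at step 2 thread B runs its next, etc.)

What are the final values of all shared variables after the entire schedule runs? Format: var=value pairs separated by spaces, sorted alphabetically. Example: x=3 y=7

Step 1: thread A executes A1 (y = y * 3). Shared: x=1 y=0. PCs: A@1 B@0
Step 2: thread B executes B1 (y = y - 1). Shared: x=1 y=-1. PCs: A@1 B@1
Step 3: thread A executes A2 (x = x + 3). Shared: x=4 y=-1. PCs: A@2 B@1
Step 4: thread A executes A3 (y = x). Shared: x=4 y=4. PCs: A@3 B@1
Step 5: thread B executes B2 (y = y + 3). Shared: x=4 y=7. PCs: A@3 B@2
Step 6: thread A executes A4 (x = y + 3). Shared: x=10 y=7. PCs: A@4 B@2

Answer: x=10 y=7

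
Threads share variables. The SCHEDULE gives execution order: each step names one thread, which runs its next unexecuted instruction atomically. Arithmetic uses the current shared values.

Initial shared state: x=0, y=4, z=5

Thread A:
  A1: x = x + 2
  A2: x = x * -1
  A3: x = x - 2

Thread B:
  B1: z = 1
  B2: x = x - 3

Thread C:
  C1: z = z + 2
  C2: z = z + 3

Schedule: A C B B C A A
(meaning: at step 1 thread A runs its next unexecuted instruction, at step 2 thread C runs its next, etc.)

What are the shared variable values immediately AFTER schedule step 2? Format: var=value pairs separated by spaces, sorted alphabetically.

Answer: x=2 y=4 z=7

Derivation:
Step 1: thread A executes A1 (x = x + 2). Shared: x=2 y=4 z=5. PCs: A@1 B@0 C@0
Step 2: thread C executes C1 (z = z + 2). Shared: x=2 y=4 z=7. PCs: A@1 B@0 C@1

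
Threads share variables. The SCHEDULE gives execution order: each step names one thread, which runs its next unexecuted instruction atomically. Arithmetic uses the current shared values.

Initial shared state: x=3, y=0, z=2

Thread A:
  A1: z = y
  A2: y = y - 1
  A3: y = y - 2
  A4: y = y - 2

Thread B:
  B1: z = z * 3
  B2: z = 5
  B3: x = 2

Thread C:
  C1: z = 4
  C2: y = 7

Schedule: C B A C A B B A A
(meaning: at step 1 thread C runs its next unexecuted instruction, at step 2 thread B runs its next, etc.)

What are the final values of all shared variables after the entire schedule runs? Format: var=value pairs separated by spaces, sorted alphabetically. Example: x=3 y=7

Step 1: thread C executes C1 (z = 4). Shared: x=3 y=0 z=4. PCs: A@0 B@0 C@1
Step 2: thread B executes B1 (z = z * 3). Shared: x=3 y=0 z=12. PCs: A@0 B@1 C@1
Step 3: thread A executes A1 (z = y). Shared: x=3 y=0 z=0. PCs: A@1 B@1 C@1
Step 4: thread C executes C2 (y = 7). Shared: x=3 y=7 z=0. PCs: A@1 B@1 C@2
Step 5: thread A executes A2 (y = y - 1). Shared: x=3 y=6 z=0. PCs: A@2 B@1 C@2
Step 6: thread B executes B2 (z = 5). Shared: x=3 y=6 z=5. PCs: A@2 B@2 C@2
Step 7: thread B executes B3 (x = 2). Shared: x=2 y=6 z=5. PCs: A@2 B@3 C@2
Step 8: thread A executes A3 (y = y - 2). Shared: x=2 y=4 z=5. PCs: A@3 B@3 C@2
Step 9: thread A executes A4 (y = y - 2). Shared: x=2 y=2 z=5. PCs: A@4 B@3 C@2

Answer: x=2 y=2 z=5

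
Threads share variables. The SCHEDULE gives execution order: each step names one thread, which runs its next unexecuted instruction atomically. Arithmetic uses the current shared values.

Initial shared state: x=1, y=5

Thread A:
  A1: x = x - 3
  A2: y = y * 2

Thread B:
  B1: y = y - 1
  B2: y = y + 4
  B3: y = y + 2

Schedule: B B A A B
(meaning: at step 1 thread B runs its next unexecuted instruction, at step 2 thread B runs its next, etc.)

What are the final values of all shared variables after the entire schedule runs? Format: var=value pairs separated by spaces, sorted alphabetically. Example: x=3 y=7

Answer: x=-2 y=18

Derivation:
Step 1: thread B executes B1 (y = y - 1). Shared: x=1 y=4. PCs: A@0 B@1
Step 2: thread B executes B2 (y = y + 4). Shared: x=1 y=8. PCs: A@0 B@2
Step 3: thread A executes A1 (x = x - 3). Shared: x=-2 y=8. PCs: A@1 B@2
Step 4: thread A executes A2 (y = y * 2). Shared: x=-2 y=16. PCs: A@2 B@2
Step 5: thread B executes B3 (y = y + 2). Shared: x=-2 y=18. PCs: A@2 B@3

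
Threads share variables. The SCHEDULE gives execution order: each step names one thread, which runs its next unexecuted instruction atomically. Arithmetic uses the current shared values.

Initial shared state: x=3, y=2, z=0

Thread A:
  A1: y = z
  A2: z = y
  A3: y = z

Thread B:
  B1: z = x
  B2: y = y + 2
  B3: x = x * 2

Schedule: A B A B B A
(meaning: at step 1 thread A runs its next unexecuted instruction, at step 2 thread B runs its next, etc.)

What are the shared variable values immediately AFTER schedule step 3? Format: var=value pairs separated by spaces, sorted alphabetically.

Step 1: thread A executes A1 (y = z). Shared: x=3 y=0 z=0. PCs: A@1 B@0
Step 2: thread B executes B1 (z = x). Shared: x=3 y=0 z=3. PCs: A@1 B@1
Step 3: thread A executes A2 (z = y). Shared: x=3 y=0 z=0. PCs: A@2 B@1

Answer: x=3 y=0 z=0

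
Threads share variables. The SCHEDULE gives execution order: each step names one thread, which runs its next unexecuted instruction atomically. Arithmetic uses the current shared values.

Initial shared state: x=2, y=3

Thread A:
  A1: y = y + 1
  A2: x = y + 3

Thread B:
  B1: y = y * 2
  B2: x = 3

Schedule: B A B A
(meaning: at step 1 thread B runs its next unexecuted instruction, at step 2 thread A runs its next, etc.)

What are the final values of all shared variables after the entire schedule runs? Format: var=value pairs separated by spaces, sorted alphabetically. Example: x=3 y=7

Step 1: thread B executes B1 (y = y * 2). Shared: x=2 y=6. PCs: A@0 B@1
Step 2: thread A executes A1 (y = y + 1). Shared: x=2 y=7. PCs: A@1 B@1
Step 3: thread B executes B2 (x = 3). Shared: x=3 y=7. PCs: A@1 B@2
Step 4: thread A executes A2 (x = y + 3). Shared: x=10 y=7. PCs: A@2 B@2

Answer: x=10 y=7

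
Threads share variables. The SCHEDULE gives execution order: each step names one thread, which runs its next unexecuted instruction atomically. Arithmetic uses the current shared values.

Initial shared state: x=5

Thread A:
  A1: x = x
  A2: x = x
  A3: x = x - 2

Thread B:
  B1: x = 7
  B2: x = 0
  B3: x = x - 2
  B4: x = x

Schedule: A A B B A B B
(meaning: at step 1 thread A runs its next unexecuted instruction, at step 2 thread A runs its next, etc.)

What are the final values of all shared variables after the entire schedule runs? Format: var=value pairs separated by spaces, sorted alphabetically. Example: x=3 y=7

Answer: x=-4

Derivation:
Step 1: thread A executes A1 (x = x). Shared: x=5. PCs: A@1 B@0
Step 2: thread A executes A2 (x = x). Shared: x=5. PCs: A@2 B@0
Step 3: thread B executes B1 (x = 7). Shared: x=7. PCs: A@2 B@1
Step 4: thread B executes B2 (x = 0). Shared: x=0. PCs: A@2 B@2
Step 5: thread A executes A3 (x = x - 2). Shared: x=-2. PCs: A@3 B@2
Step 6: thread B executes B3 (x = x - 2). Shared: x=-4. PCs: A@3 B@3
Step 7: thread B executes B4 (x = x). Shared: x=-4. PCs: A@3 B@4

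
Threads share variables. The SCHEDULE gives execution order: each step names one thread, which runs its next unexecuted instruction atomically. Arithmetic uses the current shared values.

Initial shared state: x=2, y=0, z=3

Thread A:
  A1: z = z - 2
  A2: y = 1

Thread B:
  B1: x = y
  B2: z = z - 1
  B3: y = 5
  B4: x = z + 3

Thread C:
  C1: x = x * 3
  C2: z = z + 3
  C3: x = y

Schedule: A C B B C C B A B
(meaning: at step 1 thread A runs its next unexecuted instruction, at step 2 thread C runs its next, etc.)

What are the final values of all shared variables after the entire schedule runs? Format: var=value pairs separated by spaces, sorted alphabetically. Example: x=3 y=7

Step 1: thread A executes A1 (z = z - 2). Shared: x=2 y=0 z=1. PCs: A@1 B@0 C@0
Step 2: thread C executes C1 (x = x * 3). Shared: x=6 y=0 z=1. PCs: A@1 B@0 C@1
Step 3: thread B executes B1 (x = y). Shared: x=0 y=0 z=1. PCs: A@1 B@1 C@1
Step 4: thread B executes B2 (z = z - 1). Shared: x=0 y=0 z=0. PCs: A@1 B@2 C@1
Step 5: thread C executes C2 (z = z + 3). Shared: x=0 y=0 z=3. PCs: A@1 B@2 C@2
Step 6: thread C executes C3 (x = y). Shared: x=0 y=0 z=3. PCs: A@1 B@2 C@3
Step 7: thread B executes B3 (y = 5). Shared: x=0 y=5 z=3. PCs: A@1 B@3 C@3
Step 8: thread A executes A2 (y = 1). Shared: x=0 y=1 z=3. PCs: A@2 B@3 C@3
Step 9: thread B executes B4 (x = z + 3). Shared: x=6 y=1 z=3. PCs: A@2 B@4 C@3

Answer: x=6 y=1 z=3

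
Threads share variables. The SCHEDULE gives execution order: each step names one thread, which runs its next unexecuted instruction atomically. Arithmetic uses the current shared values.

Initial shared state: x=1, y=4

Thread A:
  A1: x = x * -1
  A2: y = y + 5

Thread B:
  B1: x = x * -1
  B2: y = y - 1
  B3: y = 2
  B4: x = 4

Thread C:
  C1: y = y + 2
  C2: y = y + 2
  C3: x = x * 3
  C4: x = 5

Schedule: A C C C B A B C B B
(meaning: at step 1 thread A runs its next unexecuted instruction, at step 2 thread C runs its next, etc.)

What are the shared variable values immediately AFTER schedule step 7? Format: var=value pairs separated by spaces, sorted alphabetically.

Answer: x=3 y=12

Derivation:
Step 1: thread A executes A1 (x = x * -1). Shared: x=-1 y=4. PCs: A@1 B@0 C@0
Step 2: thread C executes C1 (y = y + 2). Shared: x=-1 y=6. PCs: A@1 B@0 C@1
Step 3: thread C executes C2 (y = y + 2). Shared: x=-1 y=8. PCs: A@1 B@0 C@2
Step 4: thread C executes C3 (x = x * 3). Shared: x=-3 y=8. PCs: A@1 B@0 C@3
Step 5: thread B executes B1 (x = x * -1). Shared: x=3 y=8. PCs: A@1 B@1 C@3
Step 6: thread A executes A2 (y = y + 5). Shared: x=3 y=13. PCs: A@2 B@1 C@3
Step 7: thread B executes B2 (y = y - 1). Shared: x=3 y=12. PCs: A@2 B@2 C@3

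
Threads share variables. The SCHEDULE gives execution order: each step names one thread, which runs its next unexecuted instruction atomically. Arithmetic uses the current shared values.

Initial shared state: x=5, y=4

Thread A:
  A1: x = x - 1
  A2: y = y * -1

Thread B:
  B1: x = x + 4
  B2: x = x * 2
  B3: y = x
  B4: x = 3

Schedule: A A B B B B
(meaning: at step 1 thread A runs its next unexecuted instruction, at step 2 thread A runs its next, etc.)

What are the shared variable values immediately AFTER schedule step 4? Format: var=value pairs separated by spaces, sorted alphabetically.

Step 1: thread A executes A1 (x = x - 1). Shared: x=4 y=4. PCs: A@1 B@0
Step 2: thread A executes A2 (y = y * -1). Shared: x=4 y=-4. PCs: A@2 B@0
Step 3: thread B executes B1 (x = x + 4). Shared: x=8 y=-4. PCs: A@2 B@1
Step 4: thread B executes B2 (x = x * 2). Shared: x=16 y=-4. PCs: A@2 B@2

Answer: x=16 y=-4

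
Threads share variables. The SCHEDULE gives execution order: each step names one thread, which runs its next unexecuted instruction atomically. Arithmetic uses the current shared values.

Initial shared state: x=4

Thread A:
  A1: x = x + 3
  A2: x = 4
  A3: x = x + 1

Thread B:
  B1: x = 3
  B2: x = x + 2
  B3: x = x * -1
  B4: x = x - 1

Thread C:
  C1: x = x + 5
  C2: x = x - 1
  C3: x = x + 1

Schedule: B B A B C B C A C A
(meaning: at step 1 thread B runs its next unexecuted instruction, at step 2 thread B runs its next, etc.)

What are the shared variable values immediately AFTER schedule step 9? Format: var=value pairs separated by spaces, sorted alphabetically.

Answer: x=5

Derivation:
Step 1: thread B executes B1 (x = 3). Shared: x=3. PCs: A@0 B@1 C@0
Step 2: thread B executes B2 (x = x + 2). Shared: x=5. PCs: A@0 B@2 C@0
Step 3: thread A executes A1 (x = x + 3). Shared: x=8. PCs: A@1 B@2 C@0
Step 4: thread B executes B3 (x = x * -1). Shared: x=-8. PCs: A@1 B@3 C@0
Step 5: thread C executes C1 (x = x + 5). Shared: x=-3. PCs: A@1 B@3 C@1
Step 6: thread B executes B4 (x = x - 1). Shared: x=-4. PCs: A@1 B@4 C@1
Step 7: thread C executes C2 (x = x - 1). Shared: x=-5. PCs: A@1 B@4 C@2
Step 8: thread A executes A2 (x = 4). Shared: x=4. PCs: A@2 B@4 C@2
Step 9: thread C executes C3 (x = x + 1). Shared: x=5. PCs: A@2 B@4 C@3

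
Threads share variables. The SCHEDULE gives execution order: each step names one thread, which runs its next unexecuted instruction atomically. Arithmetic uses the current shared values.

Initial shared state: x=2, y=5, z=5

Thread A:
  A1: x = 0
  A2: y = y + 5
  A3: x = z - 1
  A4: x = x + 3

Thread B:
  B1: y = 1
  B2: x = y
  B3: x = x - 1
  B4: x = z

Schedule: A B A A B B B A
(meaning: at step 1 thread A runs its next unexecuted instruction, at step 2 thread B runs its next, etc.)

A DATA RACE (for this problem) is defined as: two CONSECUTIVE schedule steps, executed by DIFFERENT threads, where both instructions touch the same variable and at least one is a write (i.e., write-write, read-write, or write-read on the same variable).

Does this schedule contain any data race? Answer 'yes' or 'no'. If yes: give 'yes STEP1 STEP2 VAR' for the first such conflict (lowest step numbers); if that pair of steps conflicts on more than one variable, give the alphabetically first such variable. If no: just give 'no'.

Steps 1,2: A(r=-,w=x) vs B(r=-,w=y). No conflict.
Steps 2,3: B(y = 1) vs A(y = y + 5). RACE on y (W-W).
Steps 3,4: same thread (A). No race.
Steps 4,5: A(x = z - 1) vs B(x = y). RACE on x (W-W).
Steps 5,6: same thread (B). No race.
Steps 6,7: same thread (B). No race.
Steps 7,8: B(x = z) vs A(x = x + 3). RACE on x (W-W).
First conflict at steps 2,3.

Answer: yes 2 3 y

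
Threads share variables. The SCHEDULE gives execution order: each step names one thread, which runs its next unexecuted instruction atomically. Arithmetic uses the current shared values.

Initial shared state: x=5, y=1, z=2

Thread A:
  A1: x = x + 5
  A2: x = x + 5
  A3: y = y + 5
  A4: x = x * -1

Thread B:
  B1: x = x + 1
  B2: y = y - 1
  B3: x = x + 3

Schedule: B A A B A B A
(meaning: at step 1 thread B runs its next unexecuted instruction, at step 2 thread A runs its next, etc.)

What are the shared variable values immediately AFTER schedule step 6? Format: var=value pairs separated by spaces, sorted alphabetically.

Step 1: thread B executes B1 (x = x + 1). Shared: x=6 y=1 z=2. PCs: A@0 B@1
Step 2: thread A executes A1 (x = x + 5). Shared: x=11 y=1 z=2. PCs: A@1 B@1
Step 3: thread A executes A2 (x = x + 5). Shared: x=16 y=1 z=2. PCs: A@2 B@1
Step 4: thread B executes B2 (y = y - 1). Shared: x=16 y=0 z=2. PCs: A@2 B@2
Step 5: thread A executes A3 (y = y + 5). Shared: x=16 y=5 z=2. PCs: A@3 B@2
Step 6: thread B executes B3 (x = x + 3). Shared: x=19 y=5 z=2. PCs: A@3 B@3

Answer: x=19 y=5 z=2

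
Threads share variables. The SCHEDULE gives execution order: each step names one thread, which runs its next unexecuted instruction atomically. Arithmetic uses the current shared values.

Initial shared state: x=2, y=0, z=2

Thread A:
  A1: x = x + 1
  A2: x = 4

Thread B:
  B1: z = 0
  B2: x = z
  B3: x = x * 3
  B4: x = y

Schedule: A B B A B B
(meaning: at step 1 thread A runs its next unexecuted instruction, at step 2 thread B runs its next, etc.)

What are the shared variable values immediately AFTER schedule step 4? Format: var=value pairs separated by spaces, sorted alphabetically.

Step 1: thread A executes A1 (x = x + 1). Shared: x=3 y=0 z=2. PCs: A@1 B@0
Step 2: thread B executes B1 (z = 0). Shared: x=3 y=0 z=0. PCs: A@1 B@1
Step 3: thread B executes B2 (x = z). Shared: x=0 y=0 z=0. PCs: A@1 B@2
Step 4: thread A executes A2 (x = 4). Shared: x=4 y=0 z=0. PCs: A@2 B@2

Answer: x=4 y=0 z=0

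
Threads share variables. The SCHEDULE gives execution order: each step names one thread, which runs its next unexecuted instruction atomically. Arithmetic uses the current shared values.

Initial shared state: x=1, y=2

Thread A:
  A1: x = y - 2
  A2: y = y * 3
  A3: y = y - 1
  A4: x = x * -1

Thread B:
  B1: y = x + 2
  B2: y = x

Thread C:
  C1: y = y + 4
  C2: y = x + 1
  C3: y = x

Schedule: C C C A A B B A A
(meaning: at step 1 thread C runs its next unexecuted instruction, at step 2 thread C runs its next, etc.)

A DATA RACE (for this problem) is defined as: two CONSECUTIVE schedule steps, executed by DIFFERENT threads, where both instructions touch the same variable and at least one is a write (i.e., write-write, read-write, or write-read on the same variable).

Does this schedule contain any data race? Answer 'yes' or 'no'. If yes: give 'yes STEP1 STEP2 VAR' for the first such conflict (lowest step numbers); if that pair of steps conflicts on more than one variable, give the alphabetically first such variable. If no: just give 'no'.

Answer: yes 3 4 x

Derivation:
Steps 1,2: same thread (C). No race.
Steps 2,3: same thread (C). No race.
Steps 3,4: C(y = x) vs A(x = y - 2). RACE on x (R-W), y (W-R). Multiple vars; alphabetically first is x.
Steps 4,5: same thread (A). No race.
Steps 5,6: A(y = y * 3) vs B(y = x + 2). RACE on y (W-W).
Steps 6,7: same thread (B). No race.
Steps 7,8: B(y = x) vs A(y = y - 1). RACE on y (W-W).
Steps 8,9: same thread (A). No race.
First conflict at steps 3,4.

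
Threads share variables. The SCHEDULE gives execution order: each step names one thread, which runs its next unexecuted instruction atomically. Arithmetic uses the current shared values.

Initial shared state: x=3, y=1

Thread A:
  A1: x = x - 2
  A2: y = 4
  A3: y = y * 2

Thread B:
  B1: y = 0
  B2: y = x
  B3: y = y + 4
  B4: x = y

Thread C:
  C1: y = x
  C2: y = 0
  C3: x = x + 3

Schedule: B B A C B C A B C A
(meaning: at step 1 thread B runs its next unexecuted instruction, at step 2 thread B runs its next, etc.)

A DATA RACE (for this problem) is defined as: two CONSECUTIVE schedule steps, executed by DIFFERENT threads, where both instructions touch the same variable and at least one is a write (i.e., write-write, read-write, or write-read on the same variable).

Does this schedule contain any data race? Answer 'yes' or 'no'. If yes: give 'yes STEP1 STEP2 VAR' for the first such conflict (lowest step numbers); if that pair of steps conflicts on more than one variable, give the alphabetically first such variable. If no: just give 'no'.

Answer: yes 2 3 x

Derivation:
Steps 1,2: same thread (B). No race.
Steps 2,3: B(y = x) vs A(x = x - 2). RACE on x (R-W).
Steps 3,4: A(x = x - 2) vs C(y = x). RACE on x (W-R).
Steps 4,5: C(y = x) vs B(y = y + 4). RACE on y (W-W).
Steps 5,6: B(y = y + 4) vs C(y = 0). RACE on y (W-W).
Steps 6,7: C(y = 0) vs A(y = 4). RACE on y (W-W).
Steps 7,8: A(y = 4) vs B(x = y). RACE on y (W-R).
Steps 8,9: B(x = y) vs C(x = x + 3). RACE on x (W-W).
Steps 9,10: C(r=x,w=x) vs A(r=y,w=y). No conflict.
First conflict at steps 2,3.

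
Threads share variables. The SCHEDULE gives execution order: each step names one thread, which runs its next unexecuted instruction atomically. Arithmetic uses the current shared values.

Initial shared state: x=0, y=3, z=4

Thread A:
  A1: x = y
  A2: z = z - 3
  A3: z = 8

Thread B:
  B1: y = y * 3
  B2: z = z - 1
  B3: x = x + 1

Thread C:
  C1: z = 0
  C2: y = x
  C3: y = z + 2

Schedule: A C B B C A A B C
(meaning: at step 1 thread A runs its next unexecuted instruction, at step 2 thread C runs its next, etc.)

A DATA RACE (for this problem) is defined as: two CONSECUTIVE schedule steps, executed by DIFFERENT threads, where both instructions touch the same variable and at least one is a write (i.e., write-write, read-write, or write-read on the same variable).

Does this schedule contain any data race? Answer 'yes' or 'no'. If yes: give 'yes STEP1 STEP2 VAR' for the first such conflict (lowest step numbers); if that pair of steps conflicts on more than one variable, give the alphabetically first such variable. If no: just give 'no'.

Answer: no

Derivation:
Steps 1,2: A(r=y,w=x) vs C(r=-,w=z). No conflict.
Steps 2,3: C(r=-,w=z) vs B(r=y,w=y). No conflict.
Steps 3,4: same thread (B). No race.
Steps 4,5: B(r=z,w=z) vs C(r=x,w=y). No conflict.
Steps 5,6: C(r=x,w=y) vs A(r=z,w=z). No conflict.
Steps 6,7: same thread (A). No race.
Steps 7,8: A(r=-,w=z) vs B(r=x,w=x). No conflict.
Steps 8,9: B(r=x,w=x) vs C(r=z,w=y). No conflict.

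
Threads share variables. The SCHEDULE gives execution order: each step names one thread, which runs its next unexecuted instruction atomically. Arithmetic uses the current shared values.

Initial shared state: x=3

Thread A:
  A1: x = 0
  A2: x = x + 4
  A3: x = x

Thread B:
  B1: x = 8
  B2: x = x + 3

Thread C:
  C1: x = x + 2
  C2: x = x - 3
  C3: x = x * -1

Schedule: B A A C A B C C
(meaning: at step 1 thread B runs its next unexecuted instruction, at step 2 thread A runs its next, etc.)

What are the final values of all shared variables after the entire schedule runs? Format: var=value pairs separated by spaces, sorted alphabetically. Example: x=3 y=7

Step 1: thread B executes B1 (x = 8). Shared: x=8. PCs: A@0 B@1 C@0
Step 2: thread A executes A1 (x = 0). Shared: x=0. PCs: A@1 B@1 C@0
Step 3: thread A executes A2 (x = x + 4). Shared: x=4. PCs: A@2 B@1 C@0
Step 4: thread C executes C1 (x = x + 2). Shared: x=6. PCs: A@2 B@1 C@1
Step 5: thread A executes A3 (x = x). Shared: x=6. PCs: A@3 B@1 C@1
Step 6: thread B executes B2 (x = x + 3). Shared: x=9. PCs: A@3 B@2 C@1
Step 7: thread C executes C2 (x = x - 3). Shared: x=6. PCs: A@3 B@2 C@2
Step 8: thread C executes C3 (x = x * -1). Shared: x=-6. PCs: A@3 B@2 C@3

Answer: x=-6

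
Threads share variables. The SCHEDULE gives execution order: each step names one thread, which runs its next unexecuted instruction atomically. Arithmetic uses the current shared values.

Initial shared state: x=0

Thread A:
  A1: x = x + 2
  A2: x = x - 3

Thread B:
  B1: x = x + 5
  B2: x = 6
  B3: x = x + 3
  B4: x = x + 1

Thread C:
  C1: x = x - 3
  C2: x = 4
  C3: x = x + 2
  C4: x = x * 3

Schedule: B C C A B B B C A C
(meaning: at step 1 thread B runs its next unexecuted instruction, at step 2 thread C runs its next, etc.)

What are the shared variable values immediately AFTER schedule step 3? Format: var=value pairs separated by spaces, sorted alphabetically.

Step 1: thread B executes B1 (x = x + 5). Shared: x=5. PCs: A@0 B@1 C@0
Step 2: thread C executes C1 (x = x - 3). Shared: x=2. PCs: A@0 B@1 C@1
Step 3: thread C executes C2 (x = 4). Shared: x=4. PCs: A@0 B@1 C@2

Answer: x=4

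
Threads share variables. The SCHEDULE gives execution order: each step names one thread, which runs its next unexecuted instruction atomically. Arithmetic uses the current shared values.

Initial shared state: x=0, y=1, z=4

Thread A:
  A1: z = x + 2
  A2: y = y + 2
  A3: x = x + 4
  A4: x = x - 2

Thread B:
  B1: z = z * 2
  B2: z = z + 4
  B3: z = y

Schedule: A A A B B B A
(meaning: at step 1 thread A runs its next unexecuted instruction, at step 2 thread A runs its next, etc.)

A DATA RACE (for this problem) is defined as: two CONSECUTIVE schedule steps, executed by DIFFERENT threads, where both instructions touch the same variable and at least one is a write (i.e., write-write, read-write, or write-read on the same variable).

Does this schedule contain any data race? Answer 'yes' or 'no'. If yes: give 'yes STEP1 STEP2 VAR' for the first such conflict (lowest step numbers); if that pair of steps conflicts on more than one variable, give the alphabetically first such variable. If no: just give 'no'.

Steps 1,2: same thread (A). No race.
Steps 2,3: same thread (A). No race.
Steps 3,4: A(r=x,w=x) vs B(r=z,w=z). No conflict.
Steps 4,5: same thread (B). No race.
Steps 5,6: same thread (B). No race.
Steps 6,7: B(r=y,w=z) vs A(r=x,w=x). No conflict.

Answer: no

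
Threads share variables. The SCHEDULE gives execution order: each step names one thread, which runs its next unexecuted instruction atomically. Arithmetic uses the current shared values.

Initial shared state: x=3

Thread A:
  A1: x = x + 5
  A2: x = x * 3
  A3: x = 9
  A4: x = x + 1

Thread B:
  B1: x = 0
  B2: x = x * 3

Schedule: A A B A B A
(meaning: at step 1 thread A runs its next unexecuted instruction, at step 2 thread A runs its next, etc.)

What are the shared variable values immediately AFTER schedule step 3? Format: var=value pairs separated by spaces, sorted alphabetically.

Step 1: thread A executes A1 (x = x + 5). Shared: x=8. PCs: A@1 B@0
Step 2: thread A executes A2 (x = x * 3). Shared: x=24. PCs: A@2 B@0
Step 3: thread B executes B1 (x = 0). Shared: x=0. PCs: A@2 B@1

Answer: x=0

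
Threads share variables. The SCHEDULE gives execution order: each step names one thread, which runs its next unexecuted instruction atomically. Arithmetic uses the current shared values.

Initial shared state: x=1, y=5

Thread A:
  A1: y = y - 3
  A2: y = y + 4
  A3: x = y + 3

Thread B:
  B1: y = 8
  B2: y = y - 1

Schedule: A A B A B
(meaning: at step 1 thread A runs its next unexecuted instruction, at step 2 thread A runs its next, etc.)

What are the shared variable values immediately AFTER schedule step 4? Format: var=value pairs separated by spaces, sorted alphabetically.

Step 1: thread A executes A1 (y = y - 3). Shared: x=1 y=2. PCs: A@1 B@0
Step 2: thread A executes A2 (y = y + 4). Shared: x=1 y=6. PCs: A@2 B@0
Step 3: thread B executes B1 (y = 8). Shared: x=1 y=8. PCs: A@2 B@1
Step 4: thread A executes A3 (x = y + 3). Shared: x=11 y=8. PCs: A@3 B@1

Answer: x=11 y=8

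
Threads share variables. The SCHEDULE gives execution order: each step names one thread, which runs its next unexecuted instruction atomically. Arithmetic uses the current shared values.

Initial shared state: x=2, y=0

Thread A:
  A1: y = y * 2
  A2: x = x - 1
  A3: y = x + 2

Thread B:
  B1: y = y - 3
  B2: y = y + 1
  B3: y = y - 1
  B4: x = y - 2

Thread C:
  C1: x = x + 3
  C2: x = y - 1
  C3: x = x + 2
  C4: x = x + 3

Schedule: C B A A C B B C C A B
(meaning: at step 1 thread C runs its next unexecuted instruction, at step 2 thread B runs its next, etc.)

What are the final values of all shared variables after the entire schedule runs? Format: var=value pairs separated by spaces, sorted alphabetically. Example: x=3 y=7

Step 1: thread C executes C1 (x = x + 3). Shared: x=5 y=0. PCs: A@0 B@0 C@1
Step 2: thread B executes B1 (y = y - 3). Shared: x=5 y=-3. PCs: A@0 B@1 C@1
Step 3: thread A executes A1 (y = y * 2). Shared: x=5 y=-6. PCs: A@1 B@1 C@1
Step 4: thread A executes A2 (x = x - 1). Shared: x=4 y=-6. PCs: A@2 B@1 C@1
Step 5: thread C executes C2 (x = y - 1). Shared: x=-7 y=-6. PCs: A@2 B@1 C@2
Step 6: thread B executes B2 (y = y + 1). Shared: x=-7 y=-5. PCs: A@2 B@2 C@2
Step 7: thread B executes B3 (y = y - 1). Shared: x=-7 y=-6. PCs: A@2 B@3 C@2
Step 8: thread C executes C3 (x = x + 2). Shared: x=-5 y=-6. PCs: A@2 B@3 C@3
Step 9: thread C executes C4 (x = x + 3). Shared: x=-2 y=-6. PCs: A@2 B@3 C@4
Step 10: thread A executes A3 (y = x + 2). Shared: x=-2 y=0. PCs: A@3 B@3 C@4
Step 11: thread B executes B4 (x = y - 2). Shared: x=-2 y=0. PCs: A@3 B@4 C@4

Answer: x=-2 y=0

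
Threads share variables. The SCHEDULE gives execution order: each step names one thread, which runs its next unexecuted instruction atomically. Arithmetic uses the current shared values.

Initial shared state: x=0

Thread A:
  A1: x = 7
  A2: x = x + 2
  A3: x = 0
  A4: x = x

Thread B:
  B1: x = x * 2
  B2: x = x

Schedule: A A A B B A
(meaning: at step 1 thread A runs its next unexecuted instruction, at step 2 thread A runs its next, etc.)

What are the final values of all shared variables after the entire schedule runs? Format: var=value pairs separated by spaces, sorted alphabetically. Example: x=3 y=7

Step 1: thread A executes A1 (x = 7). Shared: x=7. PCs: A@1 B@0
Step 2: thread A executes A2 (x = x + 2). Shared: x=9. PCs: A@2 B@0
Step 3: thread A executes A3 (x = 0). Shared: x=0. PCs: A@3 B@0
Step 4: thread B executes B1 (x = x * 2). Shared: x=0. PCs: A@3 B@1
Step 5: thread B executes B2 (x = x). Shared: x=0. PCs: A@3 B@2
Step 6: thread A executes A4 (x = x). Shared: x=0. PCs: A@4 B@2

Answer: x=0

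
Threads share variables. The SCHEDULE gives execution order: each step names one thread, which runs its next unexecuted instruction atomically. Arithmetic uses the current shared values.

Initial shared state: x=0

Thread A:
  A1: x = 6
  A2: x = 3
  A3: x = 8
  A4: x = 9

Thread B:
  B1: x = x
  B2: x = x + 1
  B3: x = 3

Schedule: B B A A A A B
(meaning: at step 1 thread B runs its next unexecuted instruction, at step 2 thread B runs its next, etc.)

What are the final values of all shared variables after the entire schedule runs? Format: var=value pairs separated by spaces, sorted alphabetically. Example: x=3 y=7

Step 1: thread B executes B1 (x = x). Shared: x=0. PCs: A@0 B@1
Step 2: thread B executes B2 (x = x + 1). Shared: x=1. PCs: A@0 B@2
Step 3: thread A executes A1 (x = 6). Shared: x=6. PCs: A@1 B@2
Step 4: thread A executes A2 (x = 3). Shared: x=3. PCs: A@2 B@2
Step 5: thread A executes A3 (x = 8). Shared: x=8. PCs: A@3 B@2
Step 6: thread A executes A4 (x = 9). Shared: x=9. PCs: A@4 B@2
Step 7: thread B executes B3 (x = 3). Shared: x=3. PCs: A@4 B@3

Answer: x=3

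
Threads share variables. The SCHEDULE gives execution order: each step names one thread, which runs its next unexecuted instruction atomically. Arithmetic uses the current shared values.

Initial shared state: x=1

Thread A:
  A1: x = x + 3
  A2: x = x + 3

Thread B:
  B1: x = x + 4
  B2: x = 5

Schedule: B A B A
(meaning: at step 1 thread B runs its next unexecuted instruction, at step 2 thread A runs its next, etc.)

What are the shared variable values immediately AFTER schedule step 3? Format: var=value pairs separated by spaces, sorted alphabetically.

Answer: x=5

Derivation:
Step 1: thread B executes B1 (x = x + 4). Shared: x=5. PCs: A@0 B@1
Step 2: thread A executes A1 (x = x + 3). Shared: x=8. PCs: A@1 B@1
Step 3: thread B executes B2 (x = 5). Shared: x=5. PCs: A@1 B@2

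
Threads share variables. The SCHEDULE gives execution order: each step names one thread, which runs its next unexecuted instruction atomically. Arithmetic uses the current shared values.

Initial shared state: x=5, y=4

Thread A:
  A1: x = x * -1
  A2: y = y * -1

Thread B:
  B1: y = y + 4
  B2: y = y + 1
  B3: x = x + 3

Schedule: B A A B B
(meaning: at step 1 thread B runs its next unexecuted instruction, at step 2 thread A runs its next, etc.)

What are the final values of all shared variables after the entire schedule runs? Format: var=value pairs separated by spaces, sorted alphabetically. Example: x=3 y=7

Answer: x=-2 y=-7

Derivation:
Step 1: thread B executes B1 (y = y + 4). Shared: x=5 y=8. PCs: A@0 B@1
Step 2: thread A executes A1 (x = x * -1). Shared: x=-5 y=8. PCs: A@1 B@1
Step 3: thread A executes A2 (y = y * -1). Shared: x=-5 y=-8. PCs: A@2 B@1
Step 4: thread B executes B2 (y = y + 1). Shared: x=-5 y=-7. PCs: A@2 B@2
Step 5: thread B executes B3 (x = x + 3). Shared: x=-2 y=-7. PCs: A@2 B@3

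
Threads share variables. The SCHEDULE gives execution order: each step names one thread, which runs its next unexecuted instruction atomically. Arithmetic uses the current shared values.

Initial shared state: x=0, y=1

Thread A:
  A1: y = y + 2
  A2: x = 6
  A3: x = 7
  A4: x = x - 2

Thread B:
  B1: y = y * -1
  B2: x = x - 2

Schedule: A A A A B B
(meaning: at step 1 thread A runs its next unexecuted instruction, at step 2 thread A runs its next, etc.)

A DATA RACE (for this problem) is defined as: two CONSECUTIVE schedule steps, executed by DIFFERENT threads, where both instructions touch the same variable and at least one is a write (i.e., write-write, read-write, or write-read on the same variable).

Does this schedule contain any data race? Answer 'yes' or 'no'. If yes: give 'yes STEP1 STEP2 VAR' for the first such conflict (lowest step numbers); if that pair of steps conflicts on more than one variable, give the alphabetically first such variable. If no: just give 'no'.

Steps 1,2: same thread (A). No race.
Steps 2,3: same thread (A). No race.
Steps 3,4: same thread (A). No race.
Steps 4,5: A(r=x,w=x) vs B(r=y,w=y). No conflict.
Steps 5,6: same thread (B). No race.

Answer: no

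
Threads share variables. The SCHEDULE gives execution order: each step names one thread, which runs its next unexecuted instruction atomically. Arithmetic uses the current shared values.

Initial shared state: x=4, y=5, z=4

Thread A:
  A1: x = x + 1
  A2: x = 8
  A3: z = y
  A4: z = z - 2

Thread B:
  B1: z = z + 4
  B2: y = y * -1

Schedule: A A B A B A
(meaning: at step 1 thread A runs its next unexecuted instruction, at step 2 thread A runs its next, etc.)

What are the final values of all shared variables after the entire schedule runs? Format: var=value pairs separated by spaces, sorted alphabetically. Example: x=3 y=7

Step 1: thread A executes A1 (x = x + 1). Shared: x=5 y=5 z=4. PCs: A@1 B@0
Step 2: thread A executes A2 (x = 8). Shared: x=8 y=5 z=4. PCs: A@2 B@0
Step 3: thread B executes B1 (z = z + 4). Shared: x=8 y=5 z=8. PCs: A@2 B@1
Step 4: thread A executes A3 (z = y). Shared: x=8 y=5 z=5. PCs: A@3 B@1
Step 5: thread B executes B2 (y = y * -1). Shared: x=8 y=-5 z=5. PCs: A@3 B@2
Step 6: thread A executes A4 (z = z - 2). Shared: x=8 y=-5 z=3. PCs: A@4 B@2

Answer: x=8 y=-5 z=3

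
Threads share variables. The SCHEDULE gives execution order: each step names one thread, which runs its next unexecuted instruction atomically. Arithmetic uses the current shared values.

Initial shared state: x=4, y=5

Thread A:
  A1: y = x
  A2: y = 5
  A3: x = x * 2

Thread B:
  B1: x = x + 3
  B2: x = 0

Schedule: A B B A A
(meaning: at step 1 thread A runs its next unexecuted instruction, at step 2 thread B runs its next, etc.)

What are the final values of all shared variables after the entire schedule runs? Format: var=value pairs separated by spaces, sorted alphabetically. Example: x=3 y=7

Step 1: thread A executes A1 (y = x). Shared: x=4 y=4. PCs: A@1 B@0
Step 2: thread B executes B1 (x = x + 3). Shared: x=7 y=4. PCs: A@1 B@1
Step 3: thread B executes B2 (x = 0). Shared: x=0 y=4. PCs: A@1 B@2
Step 4: thread A executes A2 (y = 5). Shared: x=0 y=5. PCs: A@2 B@2
Step 5: thread A executes A3 (x = x * 2). Shared: x=0 y=5. PCs: A@3 B@2

Answer: x=0 y=5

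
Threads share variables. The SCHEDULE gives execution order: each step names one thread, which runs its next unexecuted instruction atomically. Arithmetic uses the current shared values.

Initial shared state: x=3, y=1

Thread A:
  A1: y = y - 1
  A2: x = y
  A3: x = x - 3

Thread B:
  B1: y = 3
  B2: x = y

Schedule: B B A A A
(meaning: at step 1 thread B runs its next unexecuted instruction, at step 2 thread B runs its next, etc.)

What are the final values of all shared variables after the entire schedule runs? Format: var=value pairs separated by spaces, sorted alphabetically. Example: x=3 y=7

Answer: x=-1 y=2

Derivation:
Step 1: thread B executes B1 (y = 3). Shared: x=3 y=3. PCs: A@0 B@1
Step 2: thread B executes B2 (x = y). Shared: x=3 y=3. PCs: A@0 B@2
Step 3: thread A executes A1 (y = y - 1). Shared: x=3 y=2. PCs: A@1 B@2
Step 4: thread A executes A2 (x = y). Shared: x=2 y=2. PCs: A@2 B@2
Step 5: thread A executes A3 (x = x - 3). Shared: x=-1 y=2. PCs: A@3 B@2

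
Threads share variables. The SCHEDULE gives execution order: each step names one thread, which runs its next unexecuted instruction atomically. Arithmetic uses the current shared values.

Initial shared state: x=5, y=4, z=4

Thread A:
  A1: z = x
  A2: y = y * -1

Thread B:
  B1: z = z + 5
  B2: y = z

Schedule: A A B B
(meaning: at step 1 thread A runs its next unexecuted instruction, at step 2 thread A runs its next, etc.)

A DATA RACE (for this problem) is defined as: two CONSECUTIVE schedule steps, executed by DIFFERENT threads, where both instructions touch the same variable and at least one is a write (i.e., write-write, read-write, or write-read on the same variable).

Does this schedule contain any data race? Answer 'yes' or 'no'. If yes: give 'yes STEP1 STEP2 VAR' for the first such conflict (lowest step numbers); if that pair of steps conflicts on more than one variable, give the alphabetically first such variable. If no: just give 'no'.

Answer: no

Derivation:
Steps 1,2: same thread (A). No race.
Steps 2,3: A(r=y,w=y) vs B(r=z,w=z). No conflict.
Steps 3,4: same thread (B). No race.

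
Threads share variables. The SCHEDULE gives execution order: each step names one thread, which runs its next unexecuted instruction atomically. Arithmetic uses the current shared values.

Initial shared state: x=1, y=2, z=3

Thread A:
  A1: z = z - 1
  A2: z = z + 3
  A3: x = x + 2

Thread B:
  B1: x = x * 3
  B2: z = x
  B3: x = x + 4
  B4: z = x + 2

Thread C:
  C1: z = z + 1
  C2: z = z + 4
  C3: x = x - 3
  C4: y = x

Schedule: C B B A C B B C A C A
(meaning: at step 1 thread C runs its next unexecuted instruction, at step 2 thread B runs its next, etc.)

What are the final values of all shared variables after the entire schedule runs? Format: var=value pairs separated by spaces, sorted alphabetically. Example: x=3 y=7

Step 1: thread C executes C1 (z = z + 1). Shared: x=1 y=2 z=4. PCs: A@0 B@0 C@1
Step 2: thread B executes B1 (x = x * 3). Shared: x=3 y=2 z=4. PCs: A@0 B@1 C@1
Step 3: thread B executes B2 (z = x). Shared: x=3 y=2 z=3. PCs: A@0 B@2 C@1
Step 4: thread A executes A1 (z = z - 1). Shared: x=3 y=2 z=2. PCs: A@1 B@2 C@1
Step 5: thread C executes C2 (z = z + 4). Shared: x=3 y=2 z=6. PCs: A@1 B@2 C@2
Step 6: thread B executes B3 (x = x + 4). Shared: x=7 y=2 z=6. PCs: A@1 B@3 C@2
Step 7: thread B executes B4 (z = x + 2). Shared: x=7 y=2 z=9. PCs: A@1 B@4 C@2
Step 8: thread C executes C3 (x = x - 3). Shared: x=4 y=2 z=9. PCs: A@1 B@4 C@3
Step 9: thread A executes A2 (z = z + 3). Shared: x=4 y=2 z=12. PCs: A@2 B@4 C@3
Step 10: thread C executes C4 (y = x). Shared: x=4 y=4 z=12. PCs: A@2 B@4 C@4
Step 11: thread A executes A3 (x = x + 2). Shared: x=6 y=4 z=12. PCs: A@3 B@4 C@4

Answer: x=6 y=4 z=12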